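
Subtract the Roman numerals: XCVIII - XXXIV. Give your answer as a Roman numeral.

XCVIII = 98
XXXIV = 34
98 - 34 = 64

LXIV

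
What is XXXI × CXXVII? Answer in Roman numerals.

XXXI = 31
CXXVII = 127
31 × 127 = 3937

MMMCMXXXVII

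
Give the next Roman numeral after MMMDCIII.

MMMDCIII = 3603, so the next integer is 3603 + 1 = 3604

MMMDCIV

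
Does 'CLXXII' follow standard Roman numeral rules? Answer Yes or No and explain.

'CLXXII': Check the rules: uses only the symbols I, V, X, L, C, D, M; no symbol is repeated more than three times in a row; V, L and D each appear at most once; no smaller symbol precedes a larger one (values never increase from left to right). Value: C (100) + L (50) + X (10) + X (10) + I (1) + I (1) = 172. So it is a valid standard Roman numeral.

Yes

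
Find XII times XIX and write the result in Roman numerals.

XII = 12
XIX = 19
12 × 19 = 228

CCXXVIII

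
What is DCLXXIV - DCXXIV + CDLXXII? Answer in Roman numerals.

DCLXXIV = 674, DCXXIV = 624, CDLXXII = 472
674 - 624 = 50
50 + 472 = 522

DXXII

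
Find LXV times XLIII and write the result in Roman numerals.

LXV = 65
XLIII = 43
65 × 43 = 2795

MMDCCXCV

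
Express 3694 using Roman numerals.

Convert 3694 to Roman numerals:
  3694 contains 3×1000 (MMM)
  694 contains 1×500 (D)
  194 contains 1×100 (C)
  94 contains 1×90 (XC)
  4 contains 1×4 (IV)

MMMDCXCIV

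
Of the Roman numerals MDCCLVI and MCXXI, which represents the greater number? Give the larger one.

MDCCLVI = 1756
MCXXI = 1121
1756 is larger

MDCCLVI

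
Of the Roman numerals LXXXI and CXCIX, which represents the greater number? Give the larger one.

LXXXI = 81
CXCIX = 199
199 is larger

CXCIX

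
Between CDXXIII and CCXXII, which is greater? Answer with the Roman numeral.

CDXXIII = 423
CCXXII = 222
423 is larger

CDXXIII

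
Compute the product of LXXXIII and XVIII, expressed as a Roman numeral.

LXXXIII = 83
XVIII = 18
83 × 18 = 1494

MCDXCIV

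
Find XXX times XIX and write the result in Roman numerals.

XXX = 30
XIX = 19
30 × 19 = 570

DLXX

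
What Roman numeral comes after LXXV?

LXXV = 75, so the next integer is 75 + 1 = 76

LXXVI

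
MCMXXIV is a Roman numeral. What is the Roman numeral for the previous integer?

MCMXXIV = 1924, so the previous integer is 1924 - 1 = 1923

MCMXXIII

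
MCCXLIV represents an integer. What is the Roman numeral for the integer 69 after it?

MCCXLIV = 1244
1244 + 69 = 1313

MCCCXIII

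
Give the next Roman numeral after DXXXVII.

DXXXVII = 537, so the next integer is 537 + 1 = 538

DXXXVIII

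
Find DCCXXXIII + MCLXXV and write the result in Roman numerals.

DCCXXXIII = 733
MCLXXV = 1175
733 + 1175 = 1908

MCMVIII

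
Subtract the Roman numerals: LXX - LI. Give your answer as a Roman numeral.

LXX = 70
LI = 51
70 - 51 = 19

XIX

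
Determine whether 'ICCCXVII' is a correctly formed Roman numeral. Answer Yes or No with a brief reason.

'ICCCXVII': Invalid subtractive combination: IC

No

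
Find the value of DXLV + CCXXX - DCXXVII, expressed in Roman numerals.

DXLV = 545, CCXXX = 230, DCXXVII = 627
545 + 230 = 775
775 - 627 = 148

CXLVIII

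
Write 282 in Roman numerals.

Convert 282 to Roman numerals:
  282 contains 2×100 (CC)
  82 contains 1×50 (L)
  32 contains 3×10 (XXX)
  2 contains 2×1 (II)

CCLXXXII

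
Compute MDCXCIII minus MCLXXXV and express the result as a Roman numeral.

MDCXCIII = 1693
MCLXXXV = 1185
1693 - 1185 = 508

DVIII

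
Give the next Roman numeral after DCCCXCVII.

DCCCXCVII = 897, so the next integer is 897 + 1 = 898

DCCCXCVIII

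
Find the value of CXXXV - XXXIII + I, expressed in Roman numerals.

CXXXV = 135, XXXIII = 33, I = 1
135 - 33 = 102
102 + 1 = 103

CIII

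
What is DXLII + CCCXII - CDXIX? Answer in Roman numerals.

DXLII = 542, CCCXII = 312, CDXIX = 419
542 + 312 = 854
854 - 419 = 435

CDXXXV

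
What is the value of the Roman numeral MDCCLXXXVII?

MDCCLXXXVII: M=1000, D=500, C=100, C=100, L=50, X=10, X=10, X=10, V=5, I=1, I=1
1000 + 500 + 100 + 100 + 50 + 10 + 10 + 10 + 5 + 1 + 1 = 1787

1787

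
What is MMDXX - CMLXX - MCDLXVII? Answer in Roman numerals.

MMDXX = 2520, CMLXX = 970, MCDLXVII = 1467
2520 - 970 = 1550
1550 - 1467 = 83

LXXXIII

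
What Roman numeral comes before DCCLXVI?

DCCLXVI = 766, so the previous integer is 766 - 1 = 765

DCCLXV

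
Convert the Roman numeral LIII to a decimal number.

LIII: L=50, I=1, I=1, I=1
50 + 1 + 1 + 1 = 53

53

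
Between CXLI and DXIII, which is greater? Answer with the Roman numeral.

CXLI = 141
DXIII = 513
513 is larger

DXIII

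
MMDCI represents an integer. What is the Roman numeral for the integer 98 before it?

MMDCI = 2601
2601 - 98 = 2503

MMDIII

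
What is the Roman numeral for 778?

Convert 778 to Roman numerals:
  778 contains 1×500 (D)
  278 contains 2×100 (CC)
  78 contains 1×50 (L)
  28 contains 2×10 (XX)
  8 contains 1×5 (V)
  3 contains 3×1 (III)

DCCLXXVIII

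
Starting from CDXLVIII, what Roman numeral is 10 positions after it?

CDXLVIII = 448
448 + 10 = 458

CDLVIII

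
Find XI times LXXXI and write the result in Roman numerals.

XI = 11
LXXXI = 81
11 × 81 = 891

DCCCXCI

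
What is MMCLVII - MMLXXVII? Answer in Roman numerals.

MMCLVII = 2157
MMLXXVII = 2077
2157 - 2077 = 80

LXXX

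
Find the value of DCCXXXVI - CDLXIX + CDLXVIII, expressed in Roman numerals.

DCCXXXVI = 736, CDLXIX = 469, CDLXVIII = 468
736 - 469 = 267
267 + 468 = 735

DCCXXXV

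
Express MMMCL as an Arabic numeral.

MMMCL: M=1000, M=1000, M=1000, C=100, L=50
1000 + 1000 + 1000 + 100 + 50 = 3150

3150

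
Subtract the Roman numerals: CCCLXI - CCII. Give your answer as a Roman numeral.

CCCLXI = 361
CCII = 202
361 - 202 = 159

CLIX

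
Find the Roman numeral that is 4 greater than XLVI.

XLVI = 46
46 + 4 = 50

L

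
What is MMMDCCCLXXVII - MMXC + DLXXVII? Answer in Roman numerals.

MMMDCCCLXXVII = 3877, MMXC = 2090, DLXXVII = 577
3877 - 2090 = 1787
1787 + 577 = 2364

MMCCCLXIV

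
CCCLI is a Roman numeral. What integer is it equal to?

CCCLI: C=100, C=100, C=100, L=50, I=1
100 + 100 + 100 + 50 + 1 = 351

351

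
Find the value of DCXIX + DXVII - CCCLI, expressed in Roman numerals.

DCXIX = 619, DXVII = 517, CCCLI = 351
619 + 517 = 1136
1136 - 351 = 785

DCCLXXXV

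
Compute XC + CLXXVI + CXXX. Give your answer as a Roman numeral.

XC = 90, CLXXVI = 176, CXXX = 130
90 + 176 = 266
266 + 130 = 396

CCCXCVI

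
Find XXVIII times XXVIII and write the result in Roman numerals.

XXVIII = 28
XXVIII = 28
28 × 28 = 784

DCCLXXXIV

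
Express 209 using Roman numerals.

Convert 209 to Roman numerals:
  209 contains 2×100 (CC)
  9 contains 1×9 (IX)

CCIX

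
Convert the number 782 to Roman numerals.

Convert 782 to Roman numerals:
  782 contains 1×500 (D)
  282 contains 2×100 (CC)
  82 contains 1×50 (L)
  32 contains 3×10 (XXX)
  2 contains 2×1 (II)

DCCLXXXII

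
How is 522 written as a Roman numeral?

Convert 522 to Roman numerals:
  522 contains 1×500 (D)
  22 contains 2×10 (XX)
  2 contains 2×1 (II)

DXXII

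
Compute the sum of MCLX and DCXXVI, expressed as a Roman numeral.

MCLX = 1160
DCXXVI = 626
1160 + 626 = 1786

MDCCLXXXVI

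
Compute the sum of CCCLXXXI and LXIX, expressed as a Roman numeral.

CCCLXXXI = 381
LXIX = 69
381 + 69 = 450

CDL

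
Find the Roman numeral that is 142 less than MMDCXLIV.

MMDCXLIV = 2644
2644 - 142 = 2502

MMDII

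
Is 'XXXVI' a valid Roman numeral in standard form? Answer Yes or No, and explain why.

'XXXVI': Check the rules: uses only the symbols I, V, X, L, C, D, M; no symbol is repeated more than three times in a row; V, L and D each appear at most once; no smaller symbol precedes a larger one (values never increase from left to right). Value: X (10) + X (10) + X (10) + V (5) + I (1) = 36. So it is a valid standard Roman numeral.

Yes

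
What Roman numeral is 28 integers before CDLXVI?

CDLXVI = 466
466 - 28 = 438

CDXXXVIII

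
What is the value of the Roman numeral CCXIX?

CCXIX: C=100, C=100, X=10, IX=9
100 + 100 + 10 + 9 = 219

219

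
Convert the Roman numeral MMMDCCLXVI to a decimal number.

MMMDCCLXVI: M=1000, M=1000, M=1000, D=500, C=100, C=100, L=50, X=10, V=5, I=1
1000 + 1000 + 1000 + 500 + 100 + 100 + 50 + 10 + 5 + 1 = 3766

3766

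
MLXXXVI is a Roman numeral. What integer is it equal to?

MLXXXVI: M=1000, L=50, X=10, X=10, X=10, V=5, I=1
1000 + 50 + 10 + 10 + 10 + 5 + 1 = 1086

1086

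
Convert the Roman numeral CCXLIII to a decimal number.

CCXLIII: C=100, C=100, XL=40, I=1, I=1, I=1
100 + 100 + 40 + 1 + 1 + 1 = 243

243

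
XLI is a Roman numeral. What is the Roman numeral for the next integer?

XLI = 41, so the next integer is 41 + 1 = 42

XLII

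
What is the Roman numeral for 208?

Convert 208 to Roman numerals:
  208 contains 2×100 (CC)
  8 contains 1×5 (V)
  3 contains 3×1 (III)

CCVIII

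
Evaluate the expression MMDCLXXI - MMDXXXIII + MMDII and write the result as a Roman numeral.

MMDCLXXI = 2671, MMDXXXIII = 2533, MMDII = 2502
2671 - 2533 = 138
138 + 2502 = 2640

MMDCXL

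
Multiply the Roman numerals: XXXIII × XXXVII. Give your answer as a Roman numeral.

XXXIII = 33
XXXVII = 37
33 × 37 = 1221

MCCXXI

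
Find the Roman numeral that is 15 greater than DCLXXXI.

DCLXXXI = 681
681 + 15 = 696

DCXCVI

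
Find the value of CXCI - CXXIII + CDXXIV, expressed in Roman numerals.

CXCI = 191, CXXIII = 123, CDXXIV = 424
191 - 123 = 68
68 + 424 = 492

CDXCII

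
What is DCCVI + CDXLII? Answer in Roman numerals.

DCCVI = 706
CDXLII = 442
706 + 442 = 1148

MCXLVIII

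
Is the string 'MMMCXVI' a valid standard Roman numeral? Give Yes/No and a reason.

'MMMCXVI': Check the rules: uses only the symbols I, V, X, L, C, D, M; no symbol is repeated more than three times in a row; V, L and D each appear at most once; no smaller symbol precedes a larger one (values never increase from left to right). Value: M (1000) + M (1000) + M (1000) + C (100) + X (10) + V (5) + I (1) = 3116. So it is a valid standard Roman numeral.

Yes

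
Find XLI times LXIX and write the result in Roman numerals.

XLI = 41
LXIX = 69
41 × 69 = 2829

MMDCCCXXIX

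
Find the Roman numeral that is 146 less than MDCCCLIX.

MDCCCLIX = 1859
1859 - 146 = 1713

MDCCXIII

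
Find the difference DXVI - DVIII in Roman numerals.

DXVI = 516
DVIII = 508
516 - 508 = 8

VIII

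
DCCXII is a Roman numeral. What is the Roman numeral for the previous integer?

DCCXII = 712, so the previous integer is 712 - 1 = 711

DCCXI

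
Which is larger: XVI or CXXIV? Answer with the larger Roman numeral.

XVI = 16
CXXIV = 124
124 is larger

CXXIV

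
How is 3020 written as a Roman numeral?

Convert 3020 to Roman numerals:
  3020 contains 3×1000 (MMM)
  20 contains 2×10 (XX)

MMMXX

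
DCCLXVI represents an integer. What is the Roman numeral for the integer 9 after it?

DCCLXVI = 766
766 + 9 = 775

DCCLXXV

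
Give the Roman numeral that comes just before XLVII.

XLVII = 47, so the previous integer is 47 - 1 = 46

XLVI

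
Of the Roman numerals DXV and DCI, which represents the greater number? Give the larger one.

DXV = 515
DCI = 601
601 is larger

DCI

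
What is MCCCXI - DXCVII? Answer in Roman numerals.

MCCCXI = 1311
DXCVII = 597
1311 - 597 = 714

DCCXIV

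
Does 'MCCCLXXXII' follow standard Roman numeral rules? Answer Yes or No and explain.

'MCCCLXXXII': Check the rules: uses only the symbols I, V, X, L, C, D, M; no symbol is repeated more than three times in a row; V, L and D each appear at most once; no smaller symbol precedes a larger one (values never increase from left to right). Value: M (1000) + C (100) + C (100) + C (100) + L (50) + X (10) + X (10) + X (10) + I (1) + I (1) = 1382. So it is a valid standard Roman numeral.

Yes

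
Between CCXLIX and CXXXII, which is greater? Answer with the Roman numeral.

CCXLIX = 249
CXXXII = 132
249 is larger

CCXLIX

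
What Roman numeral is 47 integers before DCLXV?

DCLXV = 665
665 - 47 = 618

DCXVIII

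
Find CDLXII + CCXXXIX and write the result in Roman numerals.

CDLXII = 462
CCXXXIX = 239
462 + 239 = 701

DCCI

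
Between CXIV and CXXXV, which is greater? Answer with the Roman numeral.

CXIV = 114
CXXXV = 135
135 is larger

CXXXV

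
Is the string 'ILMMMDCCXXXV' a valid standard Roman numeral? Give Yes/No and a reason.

'ILMMMDCCXXXV': Invalid subtractive combination: IL

No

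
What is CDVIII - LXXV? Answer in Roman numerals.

CDVIII = 408
LXXV = 75
408 - 75 = 333

CCCXXXIII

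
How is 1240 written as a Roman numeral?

Convert 1240 to Roman numerals:
  1240 contains 1×1000 (M)
  240 contains 2×100 (CC)
  40 contains 1×40 (XL)

MCCXL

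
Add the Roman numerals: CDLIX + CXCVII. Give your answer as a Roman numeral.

CDLIX = 459
CXCVII = 197
459 + 197 = 656

DCLVI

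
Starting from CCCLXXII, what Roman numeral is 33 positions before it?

CCCLXXII = 372
372 - 33 = 339

CCCXXXIX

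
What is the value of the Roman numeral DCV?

DCV: D=500, C=100, V=5
500 + 100 + 5 = 605

605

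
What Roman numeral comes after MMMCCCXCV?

MMMCCCXCV = 3395; next is 3396

MMMCCCXCVI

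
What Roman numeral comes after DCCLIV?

DCCLIV = 754, so the next integer is 754 + 1 = 755

DCCLV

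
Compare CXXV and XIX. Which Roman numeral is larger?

CXXV = 125
XIX = 19
125 is larger

CXXV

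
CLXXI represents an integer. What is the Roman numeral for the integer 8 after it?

CLXXI = 171
171 + 8 = 179

CLXXIX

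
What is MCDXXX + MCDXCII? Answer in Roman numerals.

MCDXXX = 1430
MCDXCII = 1492
1430 + 1492 = 2922

MMCMXXII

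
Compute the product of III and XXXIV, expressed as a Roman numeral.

III = 3
XXXIV = 34
3 × 34 = 102

CII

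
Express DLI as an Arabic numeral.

DLI: D=500, L=50, I=1
500 + 50 + 1 = 551

551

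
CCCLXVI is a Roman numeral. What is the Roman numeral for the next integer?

CCCLXVI = 366, so the next integer is 366 + 1 = 367

CCCLXVII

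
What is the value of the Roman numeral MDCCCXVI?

MDCCCXVI: M=1000, D=500, C=100, C=100, C=100, X=10, V=5, I=1
1000 + 500 + 100 + 100 + 100 + 10 + 5 + 1 = 1816

1816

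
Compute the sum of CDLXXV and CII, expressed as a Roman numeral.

CDLXXV = 475
CII = 102
475 + 102 = 577

DLXXVII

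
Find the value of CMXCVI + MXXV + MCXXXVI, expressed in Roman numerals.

CMXCVI = 996, MXXV = 1025, MCXXXVI = 1136
996 + 1025 = 2021
2021 + 1136 = 3157

MMMCLVII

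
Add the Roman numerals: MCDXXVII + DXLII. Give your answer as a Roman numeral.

MCDXXVII = 1427
DXLII = 542
1427 + 542 = 1969

MCMLXIX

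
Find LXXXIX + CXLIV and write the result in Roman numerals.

LXXXIX = 89
CXLIV = 144
89 + 144 = 233

CCXXXIII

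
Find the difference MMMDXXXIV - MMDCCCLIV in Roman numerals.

MMMDXXXIV = 3534
MMDCCCLIV = 2854
3534 - 2854 = 680

DCLXXX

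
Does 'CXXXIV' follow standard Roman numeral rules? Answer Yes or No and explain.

'CXXXIV': Check the rules: uses only the symbols I, V, X, L, C, D, M; no symbol is repeated more than three times in a row; V, L and D each appear at most once; the only place a smaller symbol precedes a larger one is the allowed subtractive pair IV, the symbol right after such a pair (if any) is smaller than the pair's first symbol, and otherwise the values never increase from left to right. Value: C (100) + X (10) + X (10) + X (10) + IV (4) = 134. So it is a valid standard Roman numeral.

Yes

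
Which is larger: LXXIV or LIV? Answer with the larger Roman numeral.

LXXIV = 74
LIV = 54
74 is larger

LXXIV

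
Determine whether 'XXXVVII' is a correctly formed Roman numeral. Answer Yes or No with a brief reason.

'XXXVVII': V should not appear more than once

No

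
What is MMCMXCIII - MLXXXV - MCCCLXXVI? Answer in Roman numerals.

MMCMXCIII = 2993, MLXXXV = 1085, MCCCLXXVI = 1376
2993 - 1085 = 1908
1908 - 1376 = 532

DXXXII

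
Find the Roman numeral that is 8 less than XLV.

XLV = 45
45 - 8 = 37

XXXVII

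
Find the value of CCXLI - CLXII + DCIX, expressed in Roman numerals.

CCXLI = 241, CLXII = 162, DCIX = 609
241 - 162 = 79
79 + 609 = 688

DCLXXXVIII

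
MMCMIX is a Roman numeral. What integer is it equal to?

MMCMIX: M=1000, M=1000, CM=900, IX=9
1000 + 1000 + 900 + 9 = 2909

2909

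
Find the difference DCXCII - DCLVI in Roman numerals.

DCXCII = 692
DCLVI = 656
692 - 656 = 36

XXXVI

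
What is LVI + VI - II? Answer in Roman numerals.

LVI = 56, VI = 6, II = 2
56 + 6 = 62
62 - 2 = 60

LX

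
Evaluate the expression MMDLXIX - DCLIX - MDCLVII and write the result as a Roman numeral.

MMDLXIX = 2569, DCLIX = 659, MDCLVII = 1657
2569 - 659 = 1910
1910 - 1657 = 253

CCLIII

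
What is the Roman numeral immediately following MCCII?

MCCII = 1202, so the next integer is 1202 + 1 = 1203

MCCIII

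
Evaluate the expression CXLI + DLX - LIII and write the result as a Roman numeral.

CXLI = 141, DLX = 560, LIII = 53
141 + 560 = 701
701 - 53 = 648

DCXLVIII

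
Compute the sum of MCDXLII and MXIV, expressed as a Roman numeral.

MCDXLII = 1442
MXIV = 1014
1442 + 1014 = 2456

MMCDLVI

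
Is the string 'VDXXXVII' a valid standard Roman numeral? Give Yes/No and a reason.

'VDXXXVII': V should not appear more than once

No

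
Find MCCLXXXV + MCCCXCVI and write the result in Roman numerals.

MCCLXXXV = 1285
MCCCXCVI = 1396
1285 + 1396 = 2681

MMDCLXXXI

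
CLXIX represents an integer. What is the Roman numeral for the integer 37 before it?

CLXIX = 169
169 - 37 = 132

CXXXII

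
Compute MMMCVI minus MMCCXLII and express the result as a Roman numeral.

MMMCVI = 3106
MMCCXLII = 2242
3106 - 2242 = 864

DCCCLXIV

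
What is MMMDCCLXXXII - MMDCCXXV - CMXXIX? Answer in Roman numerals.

MMMDCCLXXXII = 3782, MMDCCXXV = 2725, CMXXIX = 929
3782 - 2725 = 1057
1057 - 929 = 128

CXXVIII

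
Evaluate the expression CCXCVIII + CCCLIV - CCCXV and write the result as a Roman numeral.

CCXCVIII = 298, CCCLIV = 354, CCCXV = 315
298 + 354 = 652
652 - 315 = 337

CCCXXXVII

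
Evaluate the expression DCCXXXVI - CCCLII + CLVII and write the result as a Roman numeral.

DCCXXXVI = 736, CCCLII = 352, CLVII = 157
736 - 352 = 384
384 + 157 = 541

DXLI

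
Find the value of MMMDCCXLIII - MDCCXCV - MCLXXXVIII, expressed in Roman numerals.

MMMDCCXLIII = 3743, MDCCXCV = 1795, MCLXXXVIII = 1188
3743 - 1795 = 1948
1948 - 1188 = 760

DCCLX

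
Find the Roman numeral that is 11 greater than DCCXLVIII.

DCCXLVIII = 748
748 + 11 = 759

DCCLIX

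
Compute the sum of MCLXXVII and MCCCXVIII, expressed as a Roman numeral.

MCLXXVII = 1177
MCCCXVIII = 1318
1177 + 1318 = 2495

MMCDXCV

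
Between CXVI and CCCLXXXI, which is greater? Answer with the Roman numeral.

CXVI = 116
CCCLXXXI = 381
381 is larger

CCCLXXXI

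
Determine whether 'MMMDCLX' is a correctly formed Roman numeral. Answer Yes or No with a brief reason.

'MMMDCLX': Check the rules: uses only the symbols I, V, X, L, C, D, M; no symbol is repeated more than three times in a row; V, L and D each appear at most once; no smaller symbol precedes a larger one (values never increase from left to right). Value: M (1000) + M (1000) + M (1000) + D (500) + C (100) + L (50) + X (10) = 3660. So it is a valid standard Roman numeral.

Yes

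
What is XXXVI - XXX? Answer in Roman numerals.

XXXVI = 36
XXX = 30
36 - 30 = 6

VI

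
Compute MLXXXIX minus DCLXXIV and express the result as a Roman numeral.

MLXXXIX = 1089
DCLXXIV = 674
1089 - 674 = 415

CDXV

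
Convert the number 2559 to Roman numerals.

Convert 2559 to Roman numerals:
  2559 contains 2×1000 (MM)
  559 contains 1×500 (D)
  59 contains 1×50 (L)
  9 contains 1×9 (IX)

MMDLIX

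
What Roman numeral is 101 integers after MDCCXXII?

MDCCXXII = 1722
1722 + 101 = 1823

MDCCCXXIII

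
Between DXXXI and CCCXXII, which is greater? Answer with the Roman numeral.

DXXXI = 531
CCCXXII = 322
531 is larger

DXXXI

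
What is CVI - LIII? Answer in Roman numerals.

CVI = 106
LIII = 53
106 - 53 = 53

LIII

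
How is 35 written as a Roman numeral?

Convert 35 to Roman numerals:
  35 contains 3×10 (XXX)
  5 contains 1×5 (V)

XXXV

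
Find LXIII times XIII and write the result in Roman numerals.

LXIII = 63
XIII = 13
63 × 13 = 819

DCCCXIX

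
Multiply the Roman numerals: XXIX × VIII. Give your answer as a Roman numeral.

XXIX = 29
VIII = 8
29 × 8 = 232

CCXXXII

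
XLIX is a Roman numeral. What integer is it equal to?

XLIX: XL=40, IX=9
40 + 9 = 49

49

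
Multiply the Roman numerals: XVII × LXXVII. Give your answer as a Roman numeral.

XVII = 17
LXXVII = 77
17 × 77 = 1309

MCCCIX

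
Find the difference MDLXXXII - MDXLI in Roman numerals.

MDLXXXII = 1582
MDXLI = 1541
1582 - 1541 = 41

XLI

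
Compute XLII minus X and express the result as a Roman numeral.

XLII = 42
X = 10
42 - 10 = 32

XXXII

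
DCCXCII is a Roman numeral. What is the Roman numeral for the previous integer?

DCCXCII = 792, so the previous integer is 792 - 1 = 791

DCCXCI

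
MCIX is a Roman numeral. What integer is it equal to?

MCIX: M=1000, C=100, IX=9
1000 + 100 + 9 = 1109

1109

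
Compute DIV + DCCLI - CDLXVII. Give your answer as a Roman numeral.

DIV = 504, DCCLI = 751, CDLXVII = 467
504 + 751 = 1255
1255 - 467 = 788

DCCLXXXVIII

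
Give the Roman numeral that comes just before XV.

XV = 15, so the previous integer is 15 - 1 = 14

XIV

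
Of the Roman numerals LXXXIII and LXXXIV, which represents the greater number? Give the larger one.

LXXXIII = 83
LXXXIV = 84
84 is larger

LXXXIV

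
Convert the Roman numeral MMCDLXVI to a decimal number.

MMCDLXVI: M=1000, M=1000, CD=400, L=50, X=10, V=5, I=1
1000 + 1000 + 400 + 50 + 10 + 5 + 1 = 2466

2466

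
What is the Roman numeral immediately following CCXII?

CCXII = 212, so the next integer is 212 + 1 = 213

CCXIII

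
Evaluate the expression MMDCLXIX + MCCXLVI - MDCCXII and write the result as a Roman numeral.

MMDCLXIX = 2669, MCCXLVI = 1246, MDCCXII = 1712
2669 + 1246 = 3915
3915 - 1712 = 2203

MMCCIII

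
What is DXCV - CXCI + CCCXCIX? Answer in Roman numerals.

DXCV = 595, CXCI = 191, CCCXCIX = 399
595 - 191 = 404
404 + 399 = 803

DCCCIII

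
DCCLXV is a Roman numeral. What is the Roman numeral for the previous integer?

DCCLXV = 765, so the previous integer is 765 - 1 = 764

DCCLXIV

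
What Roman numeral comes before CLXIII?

CLXIII = 163; previous is 162

CLXII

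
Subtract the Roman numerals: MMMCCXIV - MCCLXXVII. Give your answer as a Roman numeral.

MMMCCXIV = 3214
MCCLXXVII = 1277
3214 - 1277 = 1937

MCMXXXVII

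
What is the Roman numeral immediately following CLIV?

CLIV = 154, so the next integer is 154 + 1 = 155

CLV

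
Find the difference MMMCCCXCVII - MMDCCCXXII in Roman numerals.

MMMCCCXCVII = 3397
MMDCCCXXII = 2822
3397 - 2822 = 575

DLXXV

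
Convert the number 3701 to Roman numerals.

Convert 3701 to Roman numerals:
  3701 contains 3×1000 (MMM)
  701 contains 1×500 (D)
  201 contains 2×100 (CC)
  1 contains 1×1 (I)

MMMDCCI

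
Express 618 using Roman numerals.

Convert 618 to Roman numerals:
  618 contains 1×500 (D)
  118 contains 1×100 (C)
  18 contains 1×10 (X)
  8 contains 1×5 (V)
  3 contains 3×1 (III)

DCXVIII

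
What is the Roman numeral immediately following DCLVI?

DCLVI = 656; next is 657

DCLVII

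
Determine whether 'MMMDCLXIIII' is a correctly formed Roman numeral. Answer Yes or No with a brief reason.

'MMMDCLXIIII': More than 3 consecutive I's

No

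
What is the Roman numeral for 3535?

Convert 3535 to Roman numerals:
  3535 contains 3×1000 (MMM)
  535 contains 1×500 (D)
  35 contains 3×10 (XXX)
  5 contains 1×5 (V)

MMMDXXXV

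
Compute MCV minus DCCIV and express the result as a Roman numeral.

MCV = 1105
DCCIV = 704
1105 - 704 = 401

CDI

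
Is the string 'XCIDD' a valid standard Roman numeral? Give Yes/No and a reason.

'XCIDD': D should not appear more than once

No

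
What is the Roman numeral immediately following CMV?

CMV = 905; next is 906

CMVI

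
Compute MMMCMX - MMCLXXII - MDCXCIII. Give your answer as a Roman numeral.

MMMCMX = 3910, MMCLXXII = 2172, MDCXCIII = 1693
3910 - 2172 = 1738
1738 - 1693 = 45

XLV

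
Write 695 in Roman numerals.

Convert 695 to Roman numerals:
  695 contains 1×500 (D)
  195 contains 1×100 (C)
  95 contains 1×90 (XC)
  5 contains 1×5 (V)

DCXCV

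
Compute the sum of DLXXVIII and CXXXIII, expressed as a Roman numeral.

DLXXVIII = 578
CXXXIII = 133
578 + 133 = 711

DCCXI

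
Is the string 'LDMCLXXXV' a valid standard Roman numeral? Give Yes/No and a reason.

'LDMCLXXXV': L should not appear more than once

No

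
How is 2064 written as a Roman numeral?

Convert 2064 to Roman numerals:
  2064 contains 2×1000 (MM)
  64 contains 1×50 (L)
  14 contains 1×10 (X)
  4 contains 1×4 (IV)

MMLXIV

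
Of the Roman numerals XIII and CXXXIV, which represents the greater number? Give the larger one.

XIII = 13
CXXXIV = 134
134 is larger

CXXXIV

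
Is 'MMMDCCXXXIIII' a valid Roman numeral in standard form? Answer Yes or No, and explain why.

'MMMDCCXXXIIII': More than 3 consecutive I's

No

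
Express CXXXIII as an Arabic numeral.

CXXXIII: C=100, X=10, X=10, X=10, I=1, I=1, I=1
100 + 10 + 10 + 10 + 1 + 1 + 1 = 133

133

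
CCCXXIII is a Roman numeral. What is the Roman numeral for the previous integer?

CCCXXIII = 323; previous is 322

CCCXXII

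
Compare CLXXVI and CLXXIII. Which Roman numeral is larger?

CLXXVI = 176
CLXXIII = 173
176 is larger

CLXXVI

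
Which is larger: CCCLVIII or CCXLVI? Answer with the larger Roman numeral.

CCCLVIII = 358
CCXLVI = 246
358 is larger

CCCLVIII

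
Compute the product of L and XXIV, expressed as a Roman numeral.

L = 50
XXIV = 24
50 × 24 = 1200

MCC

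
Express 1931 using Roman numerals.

Convert 1931 to Roman numerals:
  1931 contains 1×1000 (M)
  931 contains 1×900 (CM)
  31 contains 3×10 (XXX)
  1 contains 1×1 (I)

MCMXXXI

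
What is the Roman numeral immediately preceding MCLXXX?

MCLXXX = 1180, so the previous integer is 1180 - 1 = 1179

MCLXXIX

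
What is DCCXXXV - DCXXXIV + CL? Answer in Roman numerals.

DCCXXXV = 735, DCXXXIV = 634, CL = 150
735 - 634 = 101
101 + 150 = 251

CCLI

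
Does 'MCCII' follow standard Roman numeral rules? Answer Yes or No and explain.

'MCCII': Check the rules: uses only the symbols I, V, X, L, C, D, M; no symbol is repeated more than three times in a row; V, L and D each appear at most once; no smaller symbol precedes a larger one (values never increase from left to right). Value: M (1000) + C (100) + C (100) + I (1) + I (1) = 1202. So it is a valid standard Roman numeral.

Yes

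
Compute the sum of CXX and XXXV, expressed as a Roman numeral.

CXX = 120
XXXV = 35
120 + 35 = 155

CLV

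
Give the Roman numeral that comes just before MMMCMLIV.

MMMCMLIV = 3954, so the previous integer is 3954 - 1 = 3953

MMMCMLIII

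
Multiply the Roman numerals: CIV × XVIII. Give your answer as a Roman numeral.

CIV = 104
XVIII = 18
104 × 18 = 1872

MDCCCLXXII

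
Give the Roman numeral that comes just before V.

V = 5; previous is 4

IV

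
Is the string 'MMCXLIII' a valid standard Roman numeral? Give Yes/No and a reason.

'MMCXLIII': Check the rules: uses only the symbols I, V, X, L, C, D, M; no symbol is repeated more than three times in a row; V, L and D each appear at most once; the only place a smaller symbol precedes a larger one is the allowed subtractive pair XL, the symbol right after such a pair (if any) is smaller than the pair's first symbol, and otherwise the values never increase from left to right. Value: M (1000) + M (1000) + C (100) + XL (40) + I (1) + I (1) + I (1) = 2143. So it is a valid standard Roman numeral.

Yes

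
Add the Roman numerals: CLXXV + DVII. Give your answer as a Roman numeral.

CLXXV = 175
DVII = 507
175 + 507 = 682

DCLXXXII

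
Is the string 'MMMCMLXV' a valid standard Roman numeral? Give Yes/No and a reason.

'MMMCMLXV': Check the rules: uses only the symbols I, V, X, L, C, D, M; no symbol is repeated more than three times in a row; V, L and D each appear at most once; the only place a smaller symbol precedes a larger one is the allowed subtractive pair CM, the symbol right after such a pair (if any) is smaller than the pair's first symbol, and otherwise the values never increase from left to right. Value: M (1000) + M (1000) + M (1000) + CM (900) + L (50) + X (10) + V (5) = 3965. So it is a valid standard Roman numeral.

Yes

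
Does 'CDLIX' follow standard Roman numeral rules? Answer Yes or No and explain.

'CDLIX': Check the rules: uses only the symbols I, V, X, L, C, D, M; no symbol is repeated more than three times in a row; V, L and D each appear at most once; the only places a smaller symbol precedes a larger one are the allowed subtractive pairs CD, IX, the symbol right after such a pair (if any) is smaller than the pair's first symbol, and otherwise the values never increase from left to right. Value: CD (400) + L (50) + IX (9) = 459. So it is a valid standard Roman numeral.

Yes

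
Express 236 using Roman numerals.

Convert 236 to Roman numerals:
  236 contains 2×100 (CC)
  36 contains 3×10 (XXX)
  6 contains 1×5 (V)
  1 contains 1×1 (I)

CCXXXVI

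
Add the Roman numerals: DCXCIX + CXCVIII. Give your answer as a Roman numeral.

DCXCIX = 699
CXCVIII = 198
699 + 198 = 897

DCCCXCVII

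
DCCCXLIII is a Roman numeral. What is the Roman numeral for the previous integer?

DCCCXLIII = 843; previous is 842

DCCCXLII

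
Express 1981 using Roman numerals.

Convert 1981 to Roman numerals:
  1981 contains 1×1000 (M)
  981 contains 1×900 (CM)
  81 contains 1×50 (L)
  31 contains 3×10 (XXX)
  1 contains 1×1 (I)

MCMLXXXI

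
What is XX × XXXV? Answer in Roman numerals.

XX = 20
XXXV = 35
20 × 35 = 700

DCC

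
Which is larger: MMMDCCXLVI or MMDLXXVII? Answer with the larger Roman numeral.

MMMDCCXLVI = 3746
MMDLXXVII = 2577
3746 is larger

MMMDCCXLVI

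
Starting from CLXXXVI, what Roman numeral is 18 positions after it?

CLXXXVI = 186
186 + 18 = 204

CCIV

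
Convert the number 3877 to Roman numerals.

Convert 3877 to Roman numerals:
  3877 contains 3×1000 (MMM)
  877 contains 1×500 (D)
  377 contains 3×100 (CCC)
  77 contains 1×50 (L)
  27 contains 2×10 (XX)
  7 contains 1×5 (V)
  2 contains 2×1 (II)

MMMDCCCLXXVII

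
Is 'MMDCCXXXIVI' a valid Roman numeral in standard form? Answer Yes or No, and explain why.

'MMDCCXXXIVI': I cannot come right after the subtractive pair IV: once I is subtracted in IV, the next symbol must be smaller than I

No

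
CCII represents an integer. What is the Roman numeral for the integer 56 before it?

CCII = 202
202 - 56 = 146

CXLVI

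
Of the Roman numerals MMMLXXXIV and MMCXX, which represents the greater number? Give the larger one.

MMMLXXXIV = 3084
MMCXX = 2120
3084 is larger

MMMLXXXIV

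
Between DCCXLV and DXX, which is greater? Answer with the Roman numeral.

DCCXLV = 745
DXX = 520
745 is larger

DCCXLV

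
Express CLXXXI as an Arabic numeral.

CLXXXI: C=100, L=50, X=10, X=10, X=10, I=1
100 + 50 + 10 + 10 + 10 + 1 = 181

181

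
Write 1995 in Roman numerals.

Convert 1995 to Roman numerals:
  1995 contains 1×1000 (M)
  995 contains 1×900 (CM)
  95 contains 1×90 (XC)
  5 contains 1×5 (V)

MCMXCV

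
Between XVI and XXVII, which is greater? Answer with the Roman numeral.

XVI = 16
XXVII = 27
27 is larger

XXVII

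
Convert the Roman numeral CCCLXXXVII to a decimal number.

CCCLXXXVII: C=100, C=100, C=100, L=50, X=10, X=10, X=10, V=5, I=1, I=1
100 + 100 + 100 + 50 + 10 + 10 + 10 + 5 + 1 + 1 = 387

387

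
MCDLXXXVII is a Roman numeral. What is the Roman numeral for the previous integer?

MCDLXXXVII = 1487, so the previous integer is 1487 - 1 = 1486

MCDLXXXVI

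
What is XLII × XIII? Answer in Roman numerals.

XLII = 42
XIII = 13
42 × 13 = 546

DXLVI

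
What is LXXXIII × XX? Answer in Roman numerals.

LXXXIII = 83
XX = 20
83 × 20 = 1660

MDCLX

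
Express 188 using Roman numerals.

Convert 188 to Roman numerals:
  188 contains 1×100 (C)
  88 contains 1×50 (L)
  38 contains 3×10 (XXX)
  8 contains 1×5 (V)
  3 contains 3×1 (III)

CLXXXVIII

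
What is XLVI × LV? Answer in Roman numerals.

XLVI = 46
LV = 55
46 × 55 = 2530

MMDXXX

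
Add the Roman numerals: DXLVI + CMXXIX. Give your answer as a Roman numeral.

DXLVI = 546
CMXXIX = 929
546 + 929 = 1475

MCDLXXV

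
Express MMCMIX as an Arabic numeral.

MMCMIX: M=1000, M=1000, CM=900, IX=9
1000 + 1000 + 900 + 9 = 2909

2909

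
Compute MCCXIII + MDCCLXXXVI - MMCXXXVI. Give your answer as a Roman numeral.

MCCXIII = 1213, MDCCLXXXVI = 1786, MMCXXXVI = 2136
1213 + 1786 = 2999
2999 - 2136 = 863

DCCCLXIII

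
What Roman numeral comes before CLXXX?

CLXXX = 180; previous is 179

CLXXIX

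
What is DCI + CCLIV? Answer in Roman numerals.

DCI = 601
CCLIV = 254
601 + 254 = 855

DCCCLV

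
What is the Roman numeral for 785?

Convert 785 to Roman numerals:
  785 contains 1×500 (D)
  285 contains 2×100 (CC)
  85 contains 1×50 (L)
  35 contains 3×10 (XXX)
  5 contains 1×5 (V)

DCCLXXXV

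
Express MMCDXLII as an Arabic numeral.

MMCDXLII: M=1000, M=1000, CD=400, XL=40, I=1, I=1
1000 + 1000 + 400 + 40 + 1 + 1 = 2442

2442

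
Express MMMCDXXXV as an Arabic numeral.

MMMCDXXXV: M=1000, M=1000, M=1000, CD=400, X=10, X=10, X=10, V=5
1000 + 1000 + 1000 + 400 + 10 + 10 + 10 + 5 = 3435

3435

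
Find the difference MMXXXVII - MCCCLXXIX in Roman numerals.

MMXXXVII = 2037
MCCCLXXIX = 1379
2037 - 1379 = 658

DCLVIII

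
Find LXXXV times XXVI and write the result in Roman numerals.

LXXXV = 85
XXVI = 26
85 × 26 = 2210

MMCCX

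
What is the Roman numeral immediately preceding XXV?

XXV = 25; previous is 24

XXIV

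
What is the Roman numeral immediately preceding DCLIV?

DCLIV = 654; previous is 653

DCLIII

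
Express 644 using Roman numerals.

Convert 644 to Roman numerals:
  644 contains 1×500 (D)
  144 contains 1×100 (C)
  44 contains 1×40 (XL)
  4 contains 1×4 (IV)

DCXLIV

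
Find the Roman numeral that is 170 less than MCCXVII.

MCCXVII = 1217
1217 - 170 = 1047

MXLVII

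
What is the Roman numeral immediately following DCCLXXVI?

DCCLXXVI = 776, so the next integer is 776 + 1 = 777

DCCLXXVII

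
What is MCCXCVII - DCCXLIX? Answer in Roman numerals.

MCCXCVII = 1297
DCCXLIX = 749
1297 - 749 = 548

DXLVIII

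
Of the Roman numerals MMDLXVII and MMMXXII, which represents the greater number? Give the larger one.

MMDLXVII = 2567
MMMXXII = 3022
3022 is larger

MMMXXII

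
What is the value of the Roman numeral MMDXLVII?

MMDXLVII: M=1000, M=1000, D=500, XL=40, V=5, I=1, I=1
1000 + 1000 + 500 + 40 + 5 + 1 + 1 = 2547

2547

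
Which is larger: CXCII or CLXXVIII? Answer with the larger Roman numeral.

CXCII = 192
CLXXVIII = 178
192 is larger

CXCII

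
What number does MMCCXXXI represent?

MMCCXXXI: M=1000, M=1000, C=100, C=100, X=10, X=10, X=10, I=1
1000 + 1000 + 100 + 100 + 10 + 10 + 10 + 1 = 2231

2231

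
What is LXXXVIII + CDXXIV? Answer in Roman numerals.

LXXXVIII = 88
CDXXIV = 424
88 + 424 = 512

DXII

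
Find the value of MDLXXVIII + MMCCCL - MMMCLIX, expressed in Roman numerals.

MDLXXVIII = 1578, MMCCCL = 2350, MMMCLIX = 3159
1578 + 2350 = 3928
3928 - 3159 = 769

DCCLXIX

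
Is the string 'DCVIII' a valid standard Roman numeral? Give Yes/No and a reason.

'DCVIII': Check the rules: uses only the symbols I, V, X, L, C, D, M; no symbol is repeated more than three times in a row; V, L and D each appear at most once; no smaller symbol precedes a larger one (values never increase from left to right). Value: D (500) + C (100) + V (5) + I (1) + I (1) + I (1) = 608. So it is a valid standard Roman numeral.

Yes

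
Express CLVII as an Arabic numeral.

CLVII: C=100, L=50, V=5, I=1, I=1
100 + 50 + 5 + 1 + 1 = 157

157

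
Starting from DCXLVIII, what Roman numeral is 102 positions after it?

DCXLVIII = 648
648 + 102 = 750

DCCL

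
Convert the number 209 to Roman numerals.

Convert 209 to Roman numerals:
  209 contains 2×100 (CC)
  9 contains 1×9 (IX)

CCIX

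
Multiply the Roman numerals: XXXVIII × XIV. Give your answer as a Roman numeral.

XXXVIII = 38
XIV = 14
38 × 14 = 532

DXXXII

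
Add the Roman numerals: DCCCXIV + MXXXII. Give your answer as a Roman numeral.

DCCCXIV = 814
MXXXII = 1032
814 + 1032 = 1846

MDCCCXLVI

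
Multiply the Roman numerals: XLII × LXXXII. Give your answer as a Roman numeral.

XLII = 42
LXXXII = 82
42 × 82 = 3444

MMMCDXLIV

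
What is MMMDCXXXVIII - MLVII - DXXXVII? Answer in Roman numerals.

MMMDCXXXVIII = 3638, MLVII = 1057, DXXXVII = 537
3638 - 1057 = 2581
2581 - 537 = 2044

MMXLIV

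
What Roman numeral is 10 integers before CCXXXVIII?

CCXXXVIII = 238
238 - 10 = 228

CCXXVIII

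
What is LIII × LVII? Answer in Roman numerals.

LIII = 53
LVII = 57
53 × 57 = 3021

MMMXXI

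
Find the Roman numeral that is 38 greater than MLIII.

MLIII = 1053
1053 + 38 = 1091

MXCI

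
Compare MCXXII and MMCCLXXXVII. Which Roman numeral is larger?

MCXXII = 1122
MMCCLXXXVII = 2287
2287 is larger

MMCCLXXXVII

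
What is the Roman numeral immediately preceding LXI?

LXI = 61, so the previous integer is 61 - 1 = 60

LX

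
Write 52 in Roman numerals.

Convert 52 to Roman numerals:
  52 contains 1×50 (L)
  2 contains 2×1 (II)

LII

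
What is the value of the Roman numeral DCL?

DCL: D=500, C=100, L=50
500 + 100 + 50 = 650

650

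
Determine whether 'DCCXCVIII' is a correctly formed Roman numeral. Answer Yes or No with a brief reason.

'DCCXCVIII': Check the rules: uses only the symbols I, V, X, L, C, D, M; no symbol is repeated more than three times in a row; V, L and D each appear at most once; the only place a smaller symbol precedes a larger one is the allowed subtractive pair XC, the symbol right after such a pair (if any) is smaller than the pair's first symbol, and otherwise the values never increase from left to right. Value: D (500) + C (100) + C (100) + XC (90) + V (5) + I (1) + I (1) + I (1) = 798. So it is a valid standard Roman numeral.

Yes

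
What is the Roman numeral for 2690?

Convert 2690 to Roman numerals:
  2690 contains 2×1000 (MM)
  690 contains 1×500 (D)
  190 contains 1×100 (C)
  90 contains 1×90 (XC)

MMDCXC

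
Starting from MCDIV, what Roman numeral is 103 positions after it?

MCDIV = 1404
1404 + 103 = 1507

MDVII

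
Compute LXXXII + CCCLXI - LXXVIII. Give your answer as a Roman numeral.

LXXXII = 82, CCCLXI = 361, LXXVIII = 78
82 + 361 = 443
443 - 78 = 365

CCCLXV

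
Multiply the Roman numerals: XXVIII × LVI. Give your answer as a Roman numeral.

XXVIII = 28
LVI = 56
28 × 56 = 1568

MDLXVIII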